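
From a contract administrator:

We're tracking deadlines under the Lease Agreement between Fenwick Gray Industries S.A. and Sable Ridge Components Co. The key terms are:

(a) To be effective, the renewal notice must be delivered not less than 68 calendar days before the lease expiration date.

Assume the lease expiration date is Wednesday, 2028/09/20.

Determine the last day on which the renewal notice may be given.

Counting back 68 calendar days from 2028/09/20 gives 2028/07/14.

2028/07/14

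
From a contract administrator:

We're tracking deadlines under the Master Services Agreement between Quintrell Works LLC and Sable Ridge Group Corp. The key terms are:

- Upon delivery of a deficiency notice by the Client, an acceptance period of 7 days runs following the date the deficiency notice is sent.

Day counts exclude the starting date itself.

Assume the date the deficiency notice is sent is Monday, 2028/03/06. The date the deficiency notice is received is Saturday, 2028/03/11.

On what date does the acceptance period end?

The last day of the acceptance period: 7 calendar days after 2028/03/06 is 2028/03/13.

2028/03/13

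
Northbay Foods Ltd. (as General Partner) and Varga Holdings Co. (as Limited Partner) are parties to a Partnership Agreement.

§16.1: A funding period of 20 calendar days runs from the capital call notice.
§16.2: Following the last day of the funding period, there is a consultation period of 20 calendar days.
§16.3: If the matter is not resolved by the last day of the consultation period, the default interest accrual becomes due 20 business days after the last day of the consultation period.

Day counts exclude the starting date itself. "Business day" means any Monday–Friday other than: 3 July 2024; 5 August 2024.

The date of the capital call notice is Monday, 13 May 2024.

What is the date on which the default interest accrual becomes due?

22 July 2024

The last day of the funding period: 13 May 2024 + 20 days = 2 June 2024.
The last day of the consultation period: 20 calendar days after 2 June 2024 is 22 June 2024.
From Saturday, 22 June 2024, 20 business days (Jun 24, Jun 25, Jun 26, Jun 27, …, Jul 18, Jul 19, Jul 22, skipping weekends and the listed holiday on Jul 3) brings us to Monday, 22 July 2024, which is the date on which the default interest accrual becomes due.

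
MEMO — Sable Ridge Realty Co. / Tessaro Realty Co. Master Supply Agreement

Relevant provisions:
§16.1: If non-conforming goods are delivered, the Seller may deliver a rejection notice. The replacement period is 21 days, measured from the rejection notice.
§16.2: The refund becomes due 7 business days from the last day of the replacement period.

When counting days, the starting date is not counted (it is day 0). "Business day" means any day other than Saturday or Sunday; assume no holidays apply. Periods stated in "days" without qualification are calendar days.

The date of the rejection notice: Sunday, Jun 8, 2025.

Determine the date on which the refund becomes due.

Jul 8, 2025

Adding 21 calendar days to Jun 8, 2025 gives Jun 29, 2025, which is the last day of the replacement period.
From Sunday, Jun 29, 2025, 7 business days (Jun 30, Jul 1, Jul 2, Jul 3, Jul 4, Jul 7, Jul 8, skipping weekends) brings us to Tuesday, Jul 8, 2025, which is the date on which the refund becomes due.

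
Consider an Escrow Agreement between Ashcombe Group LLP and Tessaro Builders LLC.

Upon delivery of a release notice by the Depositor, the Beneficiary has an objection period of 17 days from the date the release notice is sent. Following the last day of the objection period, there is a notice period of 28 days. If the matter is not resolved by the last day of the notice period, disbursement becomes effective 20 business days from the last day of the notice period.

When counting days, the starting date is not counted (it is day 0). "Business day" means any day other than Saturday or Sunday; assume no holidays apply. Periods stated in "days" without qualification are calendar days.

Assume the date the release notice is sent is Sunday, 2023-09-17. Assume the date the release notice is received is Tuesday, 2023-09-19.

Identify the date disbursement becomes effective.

Adding 17 calendar days to 2023-09-17 gives 2023-10-04, which is the last day of the objection period.
The last day of the notice period: 2023-10-04 + 28 days = 2023-11-01.
From Wednesday, 2023-11-01, 20 business days (Nov 2, Nov 3, Nov 6, Nov 7, …, Nov 27, Nov 28, Nov 29, skipping weekends) brings us to Wednesday, 2023-11-29, which is the date disbursement becomes effective.

2023-11-29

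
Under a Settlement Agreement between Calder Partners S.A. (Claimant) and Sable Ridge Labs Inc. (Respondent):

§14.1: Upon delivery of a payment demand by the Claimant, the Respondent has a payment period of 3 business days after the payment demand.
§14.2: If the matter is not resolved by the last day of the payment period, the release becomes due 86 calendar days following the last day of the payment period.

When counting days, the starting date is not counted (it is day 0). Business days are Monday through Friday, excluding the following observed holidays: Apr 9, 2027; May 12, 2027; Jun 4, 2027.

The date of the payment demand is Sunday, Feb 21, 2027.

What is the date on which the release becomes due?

May 21, 2027

The last day of the payment period: 3 business days after Sunday, Feb 21, 2027, skipping weekends — Feb 22, Feb 23, Feb 24 — lands on Wednesday, Feb 24, 2027.
The date on which the release becomes due: 86 calendar days after Feb 24, 2027 is May 21, 2027.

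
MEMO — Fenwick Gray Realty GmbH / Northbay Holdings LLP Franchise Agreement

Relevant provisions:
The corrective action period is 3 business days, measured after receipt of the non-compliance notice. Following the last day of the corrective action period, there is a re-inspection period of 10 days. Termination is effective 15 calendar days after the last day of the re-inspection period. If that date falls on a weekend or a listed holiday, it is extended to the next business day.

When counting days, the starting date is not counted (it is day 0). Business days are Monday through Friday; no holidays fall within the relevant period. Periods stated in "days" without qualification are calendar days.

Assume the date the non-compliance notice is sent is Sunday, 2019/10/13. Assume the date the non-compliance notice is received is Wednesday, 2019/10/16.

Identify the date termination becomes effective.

2019/11/15

The last day of the corrective action period: 3 business days after Wednesday, 2019/10/16, skipping weekends — Oct 17, Oct 18, Oct 21 — lands on Monday, 2019/10/21.
The last day of the re-inspection period: 2019/10/21 + 10 days = 2019/10/31.
Adding 15 calendar days to 2019/10/31 gives 2019/11/15, which is the date termination becomes effective. 2019/11/15 is a Friday, so no roll-forward applies.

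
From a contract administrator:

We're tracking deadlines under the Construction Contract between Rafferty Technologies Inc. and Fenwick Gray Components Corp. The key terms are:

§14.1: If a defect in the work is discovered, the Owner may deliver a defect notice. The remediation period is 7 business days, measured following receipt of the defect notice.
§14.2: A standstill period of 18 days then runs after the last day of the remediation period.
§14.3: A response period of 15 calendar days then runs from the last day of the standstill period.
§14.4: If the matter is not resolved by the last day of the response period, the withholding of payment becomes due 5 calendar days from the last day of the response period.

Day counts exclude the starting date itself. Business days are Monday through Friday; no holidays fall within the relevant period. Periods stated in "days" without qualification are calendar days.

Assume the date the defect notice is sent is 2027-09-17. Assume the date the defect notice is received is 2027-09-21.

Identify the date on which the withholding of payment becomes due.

2027-11-07

The last day of the remediation period: counting 7 business days from Tuesday, 2027-09-21 (Sep 22, Sep 23, Sep 24, Sep 27, Sep 28, Sep 29, Sep 30, skipping weekends) reaches Thursday, 2027-09-30.
Adding 18 calendar days to 2027-09-30 gives 2027-10-18, which is the last day of the standstill period.
Adding 15 calendar days to 2027-10-18 gives 2027-11-02, which is the last day of the response period.
The date on which the withholding of payment becomes due: 2027-11-02 + 5 days = 2027-11-07.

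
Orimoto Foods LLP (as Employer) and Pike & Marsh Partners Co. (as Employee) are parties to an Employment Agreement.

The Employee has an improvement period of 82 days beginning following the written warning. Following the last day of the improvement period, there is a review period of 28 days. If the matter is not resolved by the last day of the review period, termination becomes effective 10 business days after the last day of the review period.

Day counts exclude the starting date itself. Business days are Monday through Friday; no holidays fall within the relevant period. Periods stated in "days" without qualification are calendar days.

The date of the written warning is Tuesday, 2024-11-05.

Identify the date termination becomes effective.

The last day of the improvement period: 2024-11-05 + 82 days = 2025-01-26.
The last day of the review period: 28 calendar days after 2025-01-26 is 2025-02-23.
The date termination becomes effective: counting 10 business days from Sunday, 2025-02-23 (Feb 24, Feb 25, Feb 26, Feb 27, Feb 28, Mar 3, Mar 4, Mar 5, Mar 6, Mar 7, skipping weekends) reaches Friday, 2025-03-07.

2025-03-07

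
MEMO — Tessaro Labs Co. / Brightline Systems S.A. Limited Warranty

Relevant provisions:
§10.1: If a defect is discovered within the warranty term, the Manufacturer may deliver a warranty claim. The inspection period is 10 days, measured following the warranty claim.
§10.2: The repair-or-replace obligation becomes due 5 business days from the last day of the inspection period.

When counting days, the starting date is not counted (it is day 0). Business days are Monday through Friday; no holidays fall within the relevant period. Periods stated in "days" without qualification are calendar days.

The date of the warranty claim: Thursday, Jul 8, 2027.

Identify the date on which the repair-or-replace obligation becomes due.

The last day of the inspection period: 10 calendar days after Jul 8, 2027 is Jul 18, 2027.
From Sunday, Jul 18, 2027, 5 business days (Jul 19, Jul 20, Jul 21, Jul 22, Jul 23, skipping weekends) brings us to Friday, Jul 23, 2027, which is the date on which the repair-or-replace obligation becomes due.

Jul 23, 2027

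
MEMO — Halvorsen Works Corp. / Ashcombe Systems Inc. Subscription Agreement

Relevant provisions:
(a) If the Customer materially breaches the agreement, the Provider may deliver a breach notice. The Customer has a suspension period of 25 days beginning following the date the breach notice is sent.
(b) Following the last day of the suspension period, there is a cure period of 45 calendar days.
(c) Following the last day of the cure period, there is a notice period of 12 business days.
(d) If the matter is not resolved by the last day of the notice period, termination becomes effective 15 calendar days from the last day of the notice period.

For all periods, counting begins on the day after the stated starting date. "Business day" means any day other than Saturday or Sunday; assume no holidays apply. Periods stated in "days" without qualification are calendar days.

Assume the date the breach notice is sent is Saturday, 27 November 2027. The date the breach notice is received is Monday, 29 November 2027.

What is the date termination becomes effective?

8 March 2028

Adding 25 calendar days to 27 November 2027 gives 22 December 2027, which is the last day of the suspension period.
The last day of the cure period: 22 December 2027 + 45 days = 5 February 2028.
The last day of the notice period: counting 12 business days from Saturday, 5 February 2028 (Feb 7, Feb 8, Feb 9, Feb 10, …, Feb 18, Feb 21, Feb 22, skipping weekends) reaches Tuesday, 22 February 2028.
The date termination becomes effective: 22 February 2028 + 15 days = 8 March 2028.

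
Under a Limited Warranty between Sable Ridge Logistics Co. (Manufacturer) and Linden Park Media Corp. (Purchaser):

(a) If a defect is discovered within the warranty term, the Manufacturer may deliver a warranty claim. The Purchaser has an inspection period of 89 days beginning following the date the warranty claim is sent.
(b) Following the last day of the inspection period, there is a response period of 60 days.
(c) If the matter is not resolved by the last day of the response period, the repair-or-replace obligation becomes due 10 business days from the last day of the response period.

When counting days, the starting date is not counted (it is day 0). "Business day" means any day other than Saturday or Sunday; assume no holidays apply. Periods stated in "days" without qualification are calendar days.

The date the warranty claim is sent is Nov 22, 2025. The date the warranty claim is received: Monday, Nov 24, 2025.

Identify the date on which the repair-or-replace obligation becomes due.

The last day of the inspection period: 89 calendar days after Nov 22, 2025 is Feb 19, 2026.
The last day of the response period: Feb 19, 2026 + 60 days = Apr 20, 2026.
The date on which the repair-or-replace obligation becomes due: counting 10 business days from Monday, Apr 20, 2026 (Apr 21, Apr 22, Apr 23, Apr 24, Apr 27, Apr 28, Apr 29, Apr 30, May 1, May 4, skipping weekends) reaches Monday, May 4, 2026.

May 4, 2026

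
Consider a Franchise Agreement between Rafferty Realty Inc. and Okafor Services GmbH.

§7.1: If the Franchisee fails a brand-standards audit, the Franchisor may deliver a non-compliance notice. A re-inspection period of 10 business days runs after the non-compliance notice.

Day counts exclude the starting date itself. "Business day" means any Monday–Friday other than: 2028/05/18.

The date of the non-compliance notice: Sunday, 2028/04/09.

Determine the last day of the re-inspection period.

2028/04/21

From Sunday, 2028/04/09, 10 business days (Apr 10, Apr 11, Apr 12, Apr 13, Apr 14, Apr 17, Apr 18, Apr 19, Apr 20, Apr 21, skipping weekends) brings us to Friday, 2028/04/21, which is the last day of the re-inspection period.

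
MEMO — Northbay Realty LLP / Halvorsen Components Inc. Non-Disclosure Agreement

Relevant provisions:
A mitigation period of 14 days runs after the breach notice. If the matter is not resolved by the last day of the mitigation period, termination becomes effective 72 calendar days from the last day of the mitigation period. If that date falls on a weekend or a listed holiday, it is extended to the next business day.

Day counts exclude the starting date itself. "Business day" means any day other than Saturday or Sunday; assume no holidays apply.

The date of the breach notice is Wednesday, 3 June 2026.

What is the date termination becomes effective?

The last day of the mitigation period: 3 June 2026 + 14 days = 17 June 2026.
Adding 72 calendar days to 17 June 2026 gives 28 August 2026, which is the date termination becomes effective. 28 August 2026 is a Friday, so no roll-forward applies.

28 August 2026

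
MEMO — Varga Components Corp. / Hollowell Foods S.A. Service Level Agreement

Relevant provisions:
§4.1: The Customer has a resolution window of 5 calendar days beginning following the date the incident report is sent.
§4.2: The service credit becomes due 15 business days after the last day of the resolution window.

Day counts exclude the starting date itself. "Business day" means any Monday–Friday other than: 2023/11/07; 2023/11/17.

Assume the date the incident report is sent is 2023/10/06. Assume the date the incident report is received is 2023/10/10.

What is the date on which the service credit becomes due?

2023/11/01

Adding 5 calendar days to 2023/10/06 gives 2023/10/11, which is the last day of the resolution window.
The date on which the service credit becomes due: 15 business days after Wednesday, 2023/10/11, skipping weekends — Oct 12, Oct 13, Oct 16, Oct 17, …, Oct 30, Oct 31, Nov 1 — lands on Wednesday, 2023/11/01.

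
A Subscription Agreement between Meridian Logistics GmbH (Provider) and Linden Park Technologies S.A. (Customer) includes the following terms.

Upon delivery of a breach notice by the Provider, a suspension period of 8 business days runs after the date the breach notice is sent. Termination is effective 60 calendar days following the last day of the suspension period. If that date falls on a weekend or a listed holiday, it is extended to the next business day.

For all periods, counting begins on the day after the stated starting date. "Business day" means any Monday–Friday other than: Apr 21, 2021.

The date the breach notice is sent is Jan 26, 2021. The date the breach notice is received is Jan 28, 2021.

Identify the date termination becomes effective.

The last day of the suspension period: counting 8 business days from Tuesday, Jan 26, 2021 (Jan 27, Jan 28, Jan 29, Feb 1, Feb 2, Feb 3, Feb 4, Feb 5, skipping weekends) reaches Friday, Feb 5, 2021.
The date termination becomes effective: Feb 5, 2021 + 60 days = Apr 6, 2021. Apr 6, 2021 is a Tuesday and is not a listed holiday, so no roll-forward applies.

Apr 6, 2021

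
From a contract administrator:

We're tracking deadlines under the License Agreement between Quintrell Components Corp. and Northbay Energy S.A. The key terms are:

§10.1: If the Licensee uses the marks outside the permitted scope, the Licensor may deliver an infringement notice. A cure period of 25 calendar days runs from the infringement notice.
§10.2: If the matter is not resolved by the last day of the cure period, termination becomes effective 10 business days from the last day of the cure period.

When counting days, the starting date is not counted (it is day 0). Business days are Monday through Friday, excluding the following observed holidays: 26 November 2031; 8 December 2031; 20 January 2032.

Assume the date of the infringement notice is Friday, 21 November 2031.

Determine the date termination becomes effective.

30 December 2031

The last day of the cure period: 25 calendar days after 21 November 2031 is 16 December 2031.
The date termination becomes effective: 10 business days after Tuesday, 16 December 2031, skipping weekends — Dec 17, Dec 18, Dec 19, Dec 22, Dec 23, Dec 24, Dec 25, Dec 26, Dec 29, Dec 30 — lands on Tuesday, 30 December 2031.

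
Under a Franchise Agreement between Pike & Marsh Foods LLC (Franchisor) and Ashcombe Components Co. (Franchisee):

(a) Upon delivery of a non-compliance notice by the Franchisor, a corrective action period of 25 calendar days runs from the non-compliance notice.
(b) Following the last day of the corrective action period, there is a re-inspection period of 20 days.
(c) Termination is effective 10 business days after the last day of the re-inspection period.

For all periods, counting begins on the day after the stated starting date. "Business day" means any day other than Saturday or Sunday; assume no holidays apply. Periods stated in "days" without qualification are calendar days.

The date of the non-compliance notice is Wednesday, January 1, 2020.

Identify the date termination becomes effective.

The last day of the corrective action period: January 1, 2020 + 25 days = January 26, 2020.
Adding 20 calendar days to January 26, 2020 gives February 15, 2020, which is the last day of the re-inspection period.
From Saturday, February 15, 2020, 10 business days (Feb 17, Feb 18, Feb 19, Feb 20, Feb 21, Feb 24, Feb 25, Feb 26, Feb 27, Feb 28, skipping weekends) brings us to Friday, February 28, 2020, which is the date termination becomes effective.

February 28, 2020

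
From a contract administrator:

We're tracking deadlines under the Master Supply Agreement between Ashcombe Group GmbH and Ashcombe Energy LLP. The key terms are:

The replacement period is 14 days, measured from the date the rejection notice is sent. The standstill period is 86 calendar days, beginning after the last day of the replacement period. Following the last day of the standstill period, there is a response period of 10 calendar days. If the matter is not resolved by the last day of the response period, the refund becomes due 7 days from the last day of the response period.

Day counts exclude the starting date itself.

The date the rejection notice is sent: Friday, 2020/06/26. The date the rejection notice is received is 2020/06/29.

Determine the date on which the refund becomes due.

The last day of the replacement period: 14 calendar days after 2020/06/26 is 2020/07/10.
Adding 86 calendar days to 2020/07/10 gives 2020/10/04, which is the last day of the standstill period.
The last day of the response period: 2020/10/04 + 10 days = 2020/10/14.
Adding 7 calendar days to 2020/10/14 gives 2020/10/21, which is the date on which the refund becomes due.

2020/10/21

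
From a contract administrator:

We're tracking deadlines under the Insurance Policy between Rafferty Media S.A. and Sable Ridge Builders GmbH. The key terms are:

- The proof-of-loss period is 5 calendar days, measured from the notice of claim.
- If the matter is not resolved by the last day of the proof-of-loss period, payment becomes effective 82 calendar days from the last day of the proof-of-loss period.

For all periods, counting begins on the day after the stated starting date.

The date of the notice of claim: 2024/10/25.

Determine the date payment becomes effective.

2025/01/20

The last day of the proof-of-loss period: 2024/10/25 + 5 days = 2024/10/30.
The date payment becomes effective: 2024/10/30 + 82 days = 2025/01/20.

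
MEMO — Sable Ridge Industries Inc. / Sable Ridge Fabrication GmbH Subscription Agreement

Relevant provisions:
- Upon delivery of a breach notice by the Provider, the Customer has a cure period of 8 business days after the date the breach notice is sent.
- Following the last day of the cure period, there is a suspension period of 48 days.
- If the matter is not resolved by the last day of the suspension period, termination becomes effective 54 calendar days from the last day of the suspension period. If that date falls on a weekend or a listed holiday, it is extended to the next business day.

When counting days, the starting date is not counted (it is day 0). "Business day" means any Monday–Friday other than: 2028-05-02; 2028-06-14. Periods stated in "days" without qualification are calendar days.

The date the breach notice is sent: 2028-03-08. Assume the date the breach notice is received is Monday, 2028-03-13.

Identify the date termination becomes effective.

The last day of the cure period: 8 business days after Wednesday, 2028-03-08, skipping weekends — Mar 9, Mar 10, Mar 13, Mar 14, Mar 15, Mar 16, Mar 17, Mar 20 — lands on Monday, 2028-03-20.
The last day of the suspension period: 2028-03-20 + 48 days = 2028-05-07.
Adding 54 calendar days to 2028-05-07 gives 2028-06-30, which is the date termination becomes effective. 2028-06-30 is a Friday and is not a listed holiday, so no roll-forward applies.

2028-06-30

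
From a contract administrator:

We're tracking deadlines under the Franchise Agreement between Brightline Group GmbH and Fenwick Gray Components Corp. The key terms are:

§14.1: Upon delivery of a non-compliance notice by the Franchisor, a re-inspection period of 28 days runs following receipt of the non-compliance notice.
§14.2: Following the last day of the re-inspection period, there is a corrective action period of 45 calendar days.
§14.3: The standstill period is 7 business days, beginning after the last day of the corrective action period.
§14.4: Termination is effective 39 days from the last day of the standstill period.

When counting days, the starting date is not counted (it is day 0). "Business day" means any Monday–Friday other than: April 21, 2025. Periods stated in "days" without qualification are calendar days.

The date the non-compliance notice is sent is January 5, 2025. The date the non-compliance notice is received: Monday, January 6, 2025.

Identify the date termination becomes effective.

The last day of the re-inspection period: 28 calendar days after January 6, 2025 is February 3, 2025.
Adding 45 calendar days to February 3, 2025 gives March 20, 2025, which is the last day of the corrective action period.
From Thursday, March 20, 2025, 7 business days (Mar 21, Mar 24, Mar 25, Mar 26, Mar 27, Mar 28, Mar 31, skipping weekends) brings us to Monday, March 31, 2025, which is the last day of the standstill period.
Adding 39 calendar days to March 31, 2025 gives May 9, 2025, which is the date termination becomes effective.

May 9, 2025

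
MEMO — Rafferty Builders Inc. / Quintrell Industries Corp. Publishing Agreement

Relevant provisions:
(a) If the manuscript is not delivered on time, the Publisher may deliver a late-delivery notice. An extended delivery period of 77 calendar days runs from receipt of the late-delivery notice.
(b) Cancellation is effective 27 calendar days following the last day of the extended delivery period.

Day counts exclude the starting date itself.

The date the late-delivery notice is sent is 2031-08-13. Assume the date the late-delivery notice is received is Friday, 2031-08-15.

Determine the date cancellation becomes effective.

2031-11-27

The last day of the extended delivery period: 2031-08-15 + 77 days = 2031-10-31.
The date cancellation becomes effective: 2031-10-31 + 27 days = 2031-11-27.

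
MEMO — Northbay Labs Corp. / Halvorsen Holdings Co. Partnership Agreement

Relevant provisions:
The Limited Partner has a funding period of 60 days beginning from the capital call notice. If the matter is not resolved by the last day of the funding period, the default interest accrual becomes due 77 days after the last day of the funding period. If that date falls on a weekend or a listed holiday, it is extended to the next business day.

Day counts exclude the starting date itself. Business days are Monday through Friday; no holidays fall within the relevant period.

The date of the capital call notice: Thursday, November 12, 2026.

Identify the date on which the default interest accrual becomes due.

The last day of the funding period: 60 calendar days after November 12, 2026 is January 11, 2027.
The date on which the default interest accrual becomes due: 77 calendar days after January 11, 2027 is March 29, 2027. March 29, 2027 is a Monday, so no roll-forward applies.

March 29, 2027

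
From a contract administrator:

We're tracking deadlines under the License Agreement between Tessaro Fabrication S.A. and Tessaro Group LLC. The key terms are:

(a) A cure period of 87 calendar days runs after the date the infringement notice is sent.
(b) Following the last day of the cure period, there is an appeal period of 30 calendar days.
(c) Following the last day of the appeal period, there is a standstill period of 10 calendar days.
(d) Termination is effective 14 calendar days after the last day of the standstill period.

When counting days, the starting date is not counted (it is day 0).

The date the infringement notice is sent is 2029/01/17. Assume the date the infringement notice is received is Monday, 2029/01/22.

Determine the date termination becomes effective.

The last day of the cure period: 2029/01/17 + 87 days = 2029/04/14.
The last day of the appeal period: 2029/04/14 + 30 days = 2029/05/14.
Adding 10 calendar days to 2029/05/14 gives 2029/05/24, which is the last day of the standstill period.
Adding 14 calendar days to 2029/05/24 gives 2029/06/07, which is the date termination becomes effective.

2029/06/07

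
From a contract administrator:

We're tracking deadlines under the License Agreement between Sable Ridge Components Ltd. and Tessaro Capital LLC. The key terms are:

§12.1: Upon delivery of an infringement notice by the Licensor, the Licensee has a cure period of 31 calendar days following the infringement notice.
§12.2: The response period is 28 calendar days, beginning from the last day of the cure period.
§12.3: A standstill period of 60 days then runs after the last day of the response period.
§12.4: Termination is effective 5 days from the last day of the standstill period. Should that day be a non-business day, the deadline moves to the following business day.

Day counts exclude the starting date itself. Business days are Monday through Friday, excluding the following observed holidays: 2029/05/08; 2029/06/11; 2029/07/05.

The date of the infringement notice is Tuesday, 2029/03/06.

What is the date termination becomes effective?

The last day of the cure period: 31 calendar days after 2029/03/06 is 2029/04/06.
The last day of the response period: 2029/04/06 + 28 days = 2029/05/04.
Adding 60 calendar days to 2029/05/04 gives 2029/07/03, which is the last day of the standstill period.
Adding 5 calendar days to 2029/07/03 gives 2029/07/08, which is the date termination becomes effective. That falls on a Sunday, so it rolls to the next business day, Monday, 2029/07/09.

2029/07/09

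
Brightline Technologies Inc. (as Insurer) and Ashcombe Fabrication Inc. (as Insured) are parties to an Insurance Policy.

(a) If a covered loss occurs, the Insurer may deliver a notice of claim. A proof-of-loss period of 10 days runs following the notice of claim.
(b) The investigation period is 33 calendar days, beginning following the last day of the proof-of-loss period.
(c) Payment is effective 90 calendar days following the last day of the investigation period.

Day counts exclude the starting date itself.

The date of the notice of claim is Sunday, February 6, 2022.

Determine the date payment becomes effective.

June 19, 2022

The last day of the proof-of-loss period: February 6, 2022 + 10 days = February 16, 2022.
Adding 33 calendar days to February 16, 2022 gives March 21, 2022, which is the last day of the investigation period.
Adding 90 calendar days to March 21, 2022 gives June 19, 2022, which is the date payment becomes effective.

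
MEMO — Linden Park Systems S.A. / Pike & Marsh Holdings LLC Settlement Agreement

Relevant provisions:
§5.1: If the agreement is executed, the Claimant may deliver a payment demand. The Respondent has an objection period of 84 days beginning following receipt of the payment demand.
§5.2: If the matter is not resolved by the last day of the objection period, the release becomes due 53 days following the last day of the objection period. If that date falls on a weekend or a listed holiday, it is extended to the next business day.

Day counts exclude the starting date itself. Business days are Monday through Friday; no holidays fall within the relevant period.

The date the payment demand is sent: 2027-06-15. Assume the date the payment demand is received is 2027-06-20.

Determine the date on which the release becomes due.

2027-11-04

The last day of the objection period: 84 calendar days after 2027-06-20 is 2027-09-12.
The date on which the release becomes due: 2027-09-12 + 53 days = 2027-11-04. 2027-11-04 is a Thursday, so no roll-forward applies.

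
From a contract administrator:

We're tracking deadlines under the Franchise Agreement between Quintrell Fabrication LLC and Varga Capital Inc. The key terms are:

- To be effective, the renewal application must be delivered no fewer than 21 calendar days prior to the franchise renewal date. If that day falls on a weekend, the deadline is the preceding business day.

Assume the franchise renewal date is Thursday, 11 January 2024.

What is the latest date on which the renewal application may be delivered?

Counting back 21 calendar days from 11 January 2024 gives 21 December 2023. That is a Thursday, so no adjustment is needed.

21 December 2023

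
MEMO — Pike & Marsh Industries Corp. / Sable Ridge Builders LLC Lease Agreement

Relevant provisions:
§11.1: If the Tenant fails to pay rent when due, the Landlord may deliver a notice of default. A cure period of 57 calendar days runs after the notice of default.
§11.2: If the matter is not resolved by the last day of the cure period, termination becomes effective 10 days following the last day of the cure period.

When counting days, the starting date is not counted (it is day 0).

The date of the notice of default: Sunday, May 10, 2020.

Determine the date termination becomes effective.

Jul 16, 2020

The last day of the cure period: May 10, 2020 + 57 days = Jul 6, 2020.
The date termination becomes effective: Jul 6, 2020 + 10 days = Jul 16, 2020.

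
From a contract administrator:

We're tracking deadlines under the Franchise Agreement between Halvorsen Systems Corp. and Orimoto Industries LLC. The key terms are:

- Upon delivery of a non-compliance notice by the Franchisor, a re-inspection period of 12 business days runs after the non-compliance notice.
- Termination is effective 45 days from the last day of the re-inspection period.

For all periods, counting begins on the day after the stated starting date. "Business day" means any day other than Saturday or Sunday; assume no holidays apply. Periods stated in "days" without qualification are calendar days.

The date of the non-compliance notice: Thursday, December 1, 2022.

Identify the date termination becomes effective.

February 2, 2023

The last day of the re-inspection period: 12 business days after Thursday, December 1, 2022, skipping weekends — Dec 2, Dec 5, Dec 6, Dec 7, …, Dec 15, Dec 16, Dec 19 — lands on Monday, December 19, 2022.
Adding 45 calendar days to December 19, 2022 gives February 2, 2023, which is the date termination becomes effective.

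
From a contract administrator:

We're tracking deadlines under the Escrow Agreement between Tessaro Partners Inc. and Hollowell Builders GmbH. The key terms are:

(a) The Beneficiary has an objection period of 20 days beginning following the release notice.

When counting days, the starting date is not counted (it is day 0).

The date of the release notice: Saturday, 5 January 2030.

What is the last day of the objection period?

25 January 2030

Adding 20 calendar days to 5 January 2030 gives 25 January 2030, which is the last day of the objection period.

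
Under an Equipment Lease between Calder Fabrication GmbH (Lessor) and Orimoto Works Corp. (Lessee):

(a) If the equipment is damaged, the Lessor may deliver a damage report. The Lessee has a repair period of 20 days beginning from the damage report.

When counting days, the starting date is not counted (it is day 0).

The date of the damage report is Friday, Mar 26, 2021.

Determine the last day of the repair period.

Apr 15, 2021

Adding 20 calendar days to Mar 26, 2021 gives Apr 15, 2021, which is the last day of the repair period.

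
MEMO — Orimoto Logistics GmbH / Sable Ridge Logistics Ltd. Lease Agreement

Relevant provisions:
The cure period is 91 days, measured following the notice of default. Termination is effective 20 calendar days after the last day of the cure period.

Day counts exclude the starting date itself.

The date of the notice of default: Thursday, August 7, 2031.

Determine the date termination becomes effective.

The last day of the cure period: August 7, 2031 + 91 days = November 6, 2031.
Adding 20 calendar days to November 6, 2031 gives November 26, 2031, which is the date termination becomes effective.

November 26, 2031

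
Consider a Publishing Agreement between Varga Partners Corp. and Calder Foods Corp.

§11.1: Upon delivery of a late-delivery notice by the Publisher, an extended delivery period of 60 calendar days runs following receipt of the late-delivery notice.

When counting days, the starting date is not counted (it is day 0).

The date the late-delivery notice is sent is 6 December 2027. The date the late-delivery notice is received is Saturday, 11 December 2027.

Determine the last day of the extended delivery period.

Adding 60 calendar days to 11 December 2027 gives 9 February 2028, which is the last day of the extended delivery period.

9 February 2028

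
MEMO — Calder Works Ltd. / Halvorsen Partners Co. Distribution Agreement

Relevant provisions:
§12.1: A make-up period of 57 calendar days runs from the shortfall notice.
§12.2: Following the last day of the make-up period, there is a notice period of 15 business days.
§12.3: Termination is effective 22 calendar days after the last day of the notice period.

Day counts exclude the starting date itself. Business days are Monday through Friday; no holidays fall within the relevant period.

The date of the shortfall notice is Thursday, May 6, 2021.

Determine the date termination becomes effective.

Aug 14, 2021

The last day of the make-up period: 57 calendar days after May 6, 2021 is Jul 2, 2021.
The last day of the notice period: 15 business days after Friday, Jul 2, 2021, skipping weekends — Jul 5, Jul 6, Jul 7, Jul 8, …, Jul 21, Jul 22, Jul 23 — lands on Friday, Jul 23, 2021.
Adding 22 calendar days to Jul 23, 2021 gives Aug 14, 2021, which is the date termination becomes effective.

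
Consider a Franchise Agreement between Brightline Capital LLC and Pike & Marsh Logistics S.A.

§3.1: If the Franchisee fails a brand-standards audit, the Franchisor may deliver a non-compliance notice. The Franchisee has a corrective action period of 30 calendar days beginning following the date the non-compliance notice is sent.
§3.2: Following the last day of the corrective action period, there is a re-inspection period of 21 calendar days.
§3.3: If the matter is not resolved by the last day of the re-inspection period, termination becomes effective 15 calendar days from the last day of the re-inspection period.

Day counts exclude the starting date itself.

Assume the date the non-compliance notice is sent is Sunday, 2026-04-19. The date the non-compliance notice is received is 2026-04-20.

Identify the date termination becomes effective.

2026-06-24

Adding 30 calendar days to 2026-04-19 gives 2026-05-19, which is the last day of the corrective action period.
The last day of the re-inspection period: 21 calendar days after 2026-05-19 is 2026-06-09.
Adding 15 calendar days to 2026-06-09 gives 2026-06-24, which is the date termination becomes effective.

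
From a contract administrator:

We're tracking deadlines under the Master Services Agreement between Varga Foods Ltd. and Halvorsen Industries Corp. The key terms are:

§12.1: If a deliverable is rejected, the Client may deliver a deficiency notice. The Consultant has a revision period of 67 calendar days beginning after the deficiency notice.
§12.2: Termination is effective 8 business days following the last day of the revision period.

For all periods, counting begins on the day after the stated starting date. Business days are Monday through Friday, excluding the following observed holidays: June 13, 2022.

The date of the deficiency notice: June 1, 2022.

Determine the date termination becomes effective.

August 17, 2022

Adding 67 calendar days to June 1, 2022 gives August 7, 2022, which is the last day of the revision period.
The date termination becomes effective: 8 business days after Sunday, August 7, 2022, skipping weekends — Aug 8, Aug 9, Aug 10, Aug 11, Aug 12, Aug 15, Aug 16, Aug 17 — lands on Wednesday, August 17, 2022.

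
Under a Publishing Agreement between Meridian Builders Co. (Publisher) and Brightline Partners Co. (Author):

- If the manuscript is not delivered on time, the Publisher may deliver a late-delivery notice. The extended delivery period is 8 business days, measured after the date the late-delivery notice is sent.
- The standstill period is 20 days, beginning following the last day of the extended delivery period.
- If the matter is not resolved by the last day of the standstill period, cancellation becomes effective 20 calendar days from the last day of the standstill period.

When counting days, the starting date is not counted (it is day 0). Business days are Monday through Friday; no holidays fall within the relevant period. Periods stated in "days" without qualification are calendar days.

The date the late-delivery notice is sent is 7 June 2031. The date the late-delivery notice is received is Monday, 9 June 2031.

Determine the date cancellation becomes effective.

The last day of the extended delivery period: 8 business days after Saturday, 7 June 2031, skipping weekends — Jun 9, Jun 10, Jun 11, Jun 12, Jun 13, Jun 16, Jun 17, Jun 18 — lands on Wednesday, 18 June 2031.
The last day of the standstill period: 18 June 2031 + 20 days = 8 July 2031.
Adding 20 calendar days to 8 July 2031 gives 28 July 2031, which is the date cancellation becomes effective.

28 July 2031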